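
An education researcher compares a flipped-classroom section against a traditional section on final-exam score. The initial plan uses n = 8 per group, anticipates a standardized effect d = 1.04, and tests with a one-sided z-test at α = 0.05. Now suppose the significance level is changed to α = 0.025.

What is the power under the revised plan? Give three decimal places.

δ = d·√(n/2) = 1.04 × √(8/2) = 2.0800 (unchanged). New critical value: z_{0.025} = 1.960.
Revised power = P(Z > 1.960 − δ) = Φ(0.120) = 0.5478.

Power ≈ 0.548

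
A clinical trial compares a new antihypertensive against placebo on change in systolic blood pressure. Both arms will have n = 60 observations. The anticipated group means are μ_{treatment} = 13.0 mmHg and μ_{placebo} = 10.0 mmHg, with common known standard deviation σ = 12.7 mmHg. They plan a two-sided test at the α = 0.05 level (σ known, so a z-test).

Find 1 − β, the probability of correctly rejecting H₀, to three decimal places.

Standardized effect: d = |μ_{treatment} − μ_{placebo}| / σ = |13.0 − 10.0| / 12.7 = 0.2362
Noncentrality parameter: δ = d·√(n/2) = 0.2362 × √(60/2) = 1.2938
Critical value for a two-sided test at α = 0.05: z_{α/2} = 1.960.
Power = Φ(δ − 1.960) + Φ(−δ − 1.960) = Φ(-0.666) + Φ(-3.254) = 0.2527 + 0.0006 = 0.2532.

Power ≈ 0.253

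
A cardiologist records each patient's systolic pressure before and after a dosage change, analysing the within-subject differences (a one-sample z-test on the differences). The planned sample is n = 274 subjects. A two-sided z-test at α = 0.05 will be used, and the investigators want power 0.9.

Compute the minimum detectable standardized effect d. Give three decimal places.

d ≈ 0.196

Need Φ(δ − 1.960) = 0.9, so δ = 1.960 + 1.282 = 3.242.
(The second rejection-region term Φ(−δ − z_{α/2}) is negligible and dropped.)
δ = d·√n ⇒ d = δ/√n = 3.242/√274 = 0.1958.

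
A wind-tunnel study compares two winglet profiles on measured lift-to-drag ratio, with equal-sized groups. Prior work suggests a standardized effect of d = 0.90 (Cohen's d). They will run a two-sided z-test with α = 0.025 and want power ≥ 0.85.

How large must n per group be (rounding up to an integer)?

n = 27 per group

Set Φ(δ − 2.241) = 0.85; then δ − 2.241 = Φ⁻¹(0.85) = 1.036, giving δ = 3.278.
(For δ > 0 the lower-tail rejection region contributes negligibly to power, so the one-term inversion is standard.)
δ = d·√(n/2) ⇒ n = 2(δ/d)² = 2 × (3.278 / 0.90)² = 26.53.
Rounding up, n = 27 per group.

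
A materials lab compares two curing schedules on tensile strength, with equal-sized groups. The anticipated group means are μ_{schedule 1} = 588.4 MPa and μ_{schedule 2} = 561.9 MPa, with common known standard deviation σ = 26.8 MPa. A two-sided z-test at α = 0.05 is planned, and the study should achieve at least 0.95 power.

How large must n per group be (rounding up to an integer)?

Standardized effect: d = |μ_{schedule 1} − μ_{schedule 2}| / σ = |588.4 − 561.9| / 26.8 = 0.9888
For power 0.95 need Φ(δ − z_{0.025}) = 0.95, so δ = z_{0.025} + z_{0.05} = 1.960 + 1.645 = 3.605.
(For δ > 0 the lower-tail rejection region contributes negligibly to power, so the one-term inversion is standard.)
δ = d·√(n/2) ⇒ n = 2(δ/d)² = 2 × (3.605 / 0.9888)² = 26.58.
Round up to the next whole unit.

n = 27 per group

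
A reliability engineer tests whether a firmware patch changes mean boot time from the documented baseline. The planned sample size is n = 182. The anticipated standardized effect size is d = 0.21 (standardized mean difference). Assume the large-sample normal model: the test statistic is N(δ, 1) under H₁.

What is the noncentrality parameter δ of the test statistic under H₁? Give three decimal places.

δ ≈ 2.833

δ = d·√n = 0.21 × √182 = 2.8331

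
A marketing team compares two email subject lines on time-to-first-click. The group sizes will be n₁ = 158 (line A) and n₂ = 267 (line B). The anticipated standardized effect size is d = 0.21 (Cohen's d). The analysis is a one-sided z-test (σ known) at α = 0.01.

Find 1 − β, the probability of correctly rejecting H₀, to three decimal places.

Power ≈ 0.407

Noncentrality parameter: δ = d / √(1/n₁ + 1/n₂) = 0.21 / √(1/158 + 1/267) = 2.0922
One-sided α = 0.01 → critical value z_{0.01} = 2.326.
Power = P(Z > 2.326 − δ) = Φ(-0.234) = 0.4074.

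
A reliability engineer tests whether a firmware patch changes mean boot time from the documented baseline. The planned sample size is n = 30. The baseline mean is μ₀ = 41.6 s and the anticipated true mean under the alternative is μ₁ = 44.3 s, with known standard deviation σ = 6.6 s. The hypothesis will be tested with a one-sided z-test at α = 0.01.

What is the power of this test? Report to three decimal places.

Power ≈ 0.466

Standardized effect: d = |μ₁ − μ₀| / σ = |44.3 − 41.6| / 6.6 = 0.4091
Noncentrality parameter: δ = d·√n = 0.4091 × √30 = 2.2407
Critical value for a one-sided test at α = 0.01: z_α = 2.326.
Power = P(Z > 2.326 − δ) = Φ(-0.086) = 0.4659.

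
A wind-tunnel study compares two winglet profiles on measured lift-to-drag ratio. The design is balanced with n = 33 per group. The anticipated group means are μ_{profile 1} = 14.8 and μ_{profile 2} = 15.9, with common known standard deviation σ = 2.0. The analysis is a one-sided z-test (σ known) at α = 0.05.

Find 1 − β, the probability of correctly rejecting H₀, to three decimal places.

Power ≈ 0.722

Standardized effect: d = |μ_{profile 1} − μ_{profile 2}| / σ = |14.8 − 15.9| / 2.0 = 0.5500
Noncentrality parameter: δ = d·√(n/2) = 0.5500 × √(33/2) = 2.2341
One-sided α = 0.05 → critical value z_{0.05} = 1.645.
Power = Φ(δ − 1.645) = Φ(0.589) = 0.7222.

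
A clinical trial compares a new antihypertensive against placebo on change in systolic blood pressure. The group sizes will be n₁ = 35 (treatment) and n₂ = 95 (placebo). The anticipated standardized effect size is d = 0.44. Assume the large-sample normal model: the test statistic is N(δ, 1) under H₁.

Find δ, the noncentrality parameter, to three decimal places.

δ ≈ 2.225

The noncentrality parameter scales effect size by the design's sample-size factor: δ = d / √(1/n₁ + 1/n₂) = 0.44 / √(1/35 + 1/95) = 2.2252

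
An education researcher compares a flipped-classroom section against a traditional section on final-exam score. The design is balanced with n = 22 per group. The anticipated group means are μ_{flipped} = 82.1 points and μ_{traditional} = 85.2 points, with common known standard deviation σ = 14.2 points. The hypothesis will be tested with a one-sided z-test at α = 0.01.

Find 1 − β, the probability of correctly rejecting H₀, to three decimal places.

Standardized effect: d = |μ_{flipped} − μ_{traditional}| / σ = |82.1 − 85.2| / 14.2 = 0.2183
Noncentrality parameter: δ = d·√(n/2) = 0.2183 × √(22/2) = 0.7241
Critical value for a one-sided test at α = 0.01: z_α = 2.326.
Power = Φ(δ − 2.326) = Φ(-1.602) = 0.0545.

Power ≈ 0.055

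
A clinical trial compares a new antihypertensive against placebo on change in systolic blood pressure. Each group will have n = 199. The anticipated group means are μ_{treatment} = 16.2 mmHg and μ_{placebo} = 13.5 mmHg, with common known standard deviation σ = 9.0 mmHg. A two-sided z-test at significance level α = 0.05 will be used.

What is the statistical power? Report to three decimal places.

Power ≈ 0.849

Standardized effect: d = |μ_{treatment} − μ_{placebo}| / σ = |16.2 − 13.5| / 9.0 = 0.3000
Noncentrality parameter: δ = d·√(n/2) = 0.3000 × √(199/2) = 2.9925
Critical value for a two-sided test at α = 0.05: z_{α/2} = 1.960.
Power = Φ(δ − 1.960) + Φ(−δ − 1.960) = Φ(1.033) + Φ(-4.952) = 0.8491 + 0.0000 = 0.8491.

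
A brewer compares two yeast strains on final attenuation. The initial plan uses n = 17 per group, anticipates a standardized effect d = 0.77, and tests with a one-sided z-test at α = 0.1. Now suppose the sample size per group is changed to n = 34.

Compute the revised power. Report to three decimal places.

Power ≈ 0.971

With n = 34 per group: δ = d·√(n/2) = 0.77 × √(34/2) = 3.1748. Critical value z_{0.1} = 1.282.
Revised power = Φ(δ − 1.282) = Φ(1.893) = 0.9708.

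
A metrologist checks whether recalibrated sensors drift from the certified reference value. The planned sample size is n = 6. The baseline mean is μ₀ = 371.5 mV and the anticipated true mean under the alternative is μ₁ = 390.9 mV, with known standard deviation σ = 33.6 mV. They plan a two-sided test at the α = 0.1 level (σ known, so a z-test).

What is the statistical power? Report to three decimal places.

Power ≈ 0.410

Standardized effect: d = |μ₁ − μ₀| / σ = |390.9 − 371.5| / 33.6 = 0.5774
Noncentrality parameter: δ = d·√n = 0.5774 × √6 = 1.4143
Two-sided α = 0.1 → critical value z_{0.05} = 1.645.
Power = Φ(δ − 1.645) + Φ(−δ − 1.645) = Φ(-0.231) + Φ(-3.059) = 0.4088 + 0.0011 = 0.4099.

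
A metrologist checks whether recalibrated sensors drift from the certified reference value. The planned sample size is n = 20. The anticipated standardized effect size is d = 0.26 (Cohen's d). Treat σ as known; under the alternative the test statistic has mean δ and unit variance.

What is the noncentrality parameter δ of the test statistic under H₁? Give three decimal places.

δ = d·√n = 0.26 × √20 = 1.1628

δ ≈ 1.163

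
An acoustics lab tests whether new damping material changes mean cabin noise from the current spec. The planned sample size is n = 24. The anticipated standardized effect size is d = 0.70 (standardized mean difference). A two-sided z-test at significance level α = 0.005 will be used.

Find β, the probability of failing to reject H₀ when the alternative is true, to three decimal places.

Noncentrality parameter: λ = d·√n = 0.70 × √24 = 3.4293
Two-sided α = 0.005 → critical value z_{0.0025} = 2.807.
Power = Φ(λ − 2.807) + Φ(−λ − 2.807) = Φ(0.622) + Φ(-6.236) = 0.7331 + 0.0000 = 0.7331.
Type II error: β = 1 − power = 1 − 0.7331 = 0.2669.

β ≈ 0.267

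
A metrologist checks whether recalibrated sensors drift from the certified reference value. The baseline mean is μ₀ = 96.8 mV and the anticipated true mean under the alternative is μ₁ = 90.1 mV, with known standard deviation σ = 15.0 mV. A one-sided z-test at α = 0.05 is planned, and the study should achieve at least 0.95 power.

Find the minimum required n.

n = 55

Standardized effect: d = |μ₁ − μ₀| / σ = |90.1 − 96.8| / 15.0 = 0.4467
For power 0.95 need Φ(δ − z_{0.05}) = 0.95, so δ = z_{0.05} + z_{0.05} = 1.645 + 1.645 = 3.290.
δ = d·√n ⇒ n = (δ/d)² = (3.290 / 0.4467)² = 54.24.
Round up to the next whole unit.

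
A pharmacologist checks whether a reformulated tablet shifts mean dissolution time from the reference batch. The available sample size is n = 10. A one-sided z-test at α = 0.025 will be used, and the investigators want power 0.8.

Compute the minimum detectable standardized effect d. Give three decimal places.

d ≈ 0.886

Required noncentrality: δ = z_{0.025} + z_{0.20} = 1.960 + 0.842 = 2.802.
δ = d·√n ⇒ d = δ/√n = 2.802/√10 = 0.8859.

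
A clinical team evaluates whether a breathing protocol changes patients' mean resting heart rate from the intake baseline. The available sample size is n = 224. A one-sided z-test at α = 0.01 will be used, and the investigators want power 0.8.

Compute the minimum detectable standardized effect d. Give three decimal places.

Required noncentrality: δ = z_{0.01} + z_{0.20} = 2.326 + 0.842 = 3.168.
δ = d·√n ⇒ d = δ/√n = 3.168/√224 = 0.2117.

d ≈ 0.212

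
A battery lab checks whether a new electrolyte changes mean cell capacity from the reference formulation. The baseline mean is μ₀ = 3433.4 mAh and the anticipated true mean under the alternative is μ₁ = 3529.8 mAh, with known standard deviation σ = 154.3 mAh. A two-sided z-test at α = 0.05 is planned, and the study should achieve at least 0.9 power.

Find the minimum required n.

Standardized effect: d = |μ₁ − μ₀| / σ = |3529.8 − 3433.4| / 154.3 = 0.6248
Set Φ(δ − 1.960) = 0.9; then δ − 1.960 = Φ⁻¹(0.9) = 1.282, giving δ = 3.242.
(The Φ(−δ − z_{α/2}) term is vanishingly small for δ > 0 and is dropped in the standard sample-size formula.)
δ = d·√n ⇒ n = (δ/d)² = (3.242 / 0.6248)² = 26.92.
Rounding up, n = 27.

n = 27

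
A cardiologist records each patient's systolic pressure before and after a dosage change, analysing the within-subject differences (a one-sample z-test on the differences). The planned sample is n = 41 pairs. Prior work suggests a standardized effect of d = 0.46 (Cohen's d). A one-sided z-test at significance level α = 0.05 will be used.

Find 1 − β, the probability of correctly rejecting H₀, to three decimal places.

Noncentrality parameter: δ = d·√n = 0.46 × √41 = 2.9454
One-sided α = 0.05 → critical value z_{0.05} = 1.645.
Power = Φ(δ − 1.645) = Φ(1.301) = 0.9033.

Power ≈ 0.903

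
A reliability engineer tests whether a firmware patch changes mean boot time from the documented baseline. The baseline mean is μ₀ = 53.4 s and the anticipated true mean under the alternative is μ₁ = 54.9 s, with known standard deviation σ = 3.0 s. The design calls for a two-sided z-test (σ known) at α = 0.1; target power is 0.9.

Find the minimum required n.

n = 35

Standardized effect: d = |μ₁ − μ₀| / σ = |54.9 − 53.4| / 3.0 = 0.5000
For power 0.9 need Φ(δ − z_{0.05}) = 0.9, so δ = z_{0.05} + z_{0.10} = 1.645 + 1.282 = 2.926.
(For δ > 0 the lower-tail rejection region contributes negligibly to power, so the one-term inversion is standard.)
δ = d·√n ⇒ n = (δ/d)² = (2.926 / 0.5000)² = 34.26.
Rounding up, n = 35.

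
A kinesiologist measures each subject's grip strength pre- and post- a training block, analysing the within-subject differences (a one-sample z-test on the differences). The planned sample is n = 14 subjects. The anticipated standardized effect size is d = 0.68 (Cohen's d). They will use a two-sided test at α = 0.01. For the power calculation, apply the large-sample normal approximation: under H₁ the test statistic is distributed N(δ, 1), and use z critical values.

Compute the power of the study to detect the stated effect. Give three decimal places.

Noncentrality parameter: δ = d·√n = 0.68 × √14 = 2.5443
Two-sided α = 0.01 → critical value z_{0.005} = 2.576.
Power = Φ(δ − 2.576) + Φ(−δ − 2.576) = Φ(-0.032) + Φ(-5.120) = 0.4874 + 0.0000 = 0.4874.

Power ≈ 0.487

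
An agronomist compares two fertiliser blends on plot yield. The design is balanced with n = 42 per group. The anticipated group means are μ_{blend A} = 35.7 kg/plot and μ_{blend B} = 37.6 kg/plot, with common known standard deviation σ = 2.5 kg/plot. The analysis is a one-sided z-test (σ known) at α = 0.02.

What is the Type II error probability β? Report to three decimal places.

β ≈ 0.077

Standardized effect: d = |μ_{blend A} − μ_{blend B}| / σ = |35.7 − 37.6| / 2.5 = 0.7600
Noncentrality parameter: δ = d·√(n/2) = 0.7600 × √(42/2) = 3.4828
Critical value for a one-sided test at α = 0.02: z_α = 2.054.
Power = Φ(δ − 2.054) = Φ(1.429) = 0.9235.
Type II error: β = 1 − power = 1 − 0.9235 = 0.0765.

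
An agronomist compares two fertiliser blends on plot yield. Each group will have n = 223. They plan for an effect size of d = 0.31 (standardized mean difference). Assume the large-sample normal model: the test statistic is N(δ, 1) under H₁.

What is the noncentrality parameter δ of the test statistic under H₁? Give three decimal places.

δ ≈ 3.273

δ = d·√(n/2) = 0.31 × √(223/2) = 3.2734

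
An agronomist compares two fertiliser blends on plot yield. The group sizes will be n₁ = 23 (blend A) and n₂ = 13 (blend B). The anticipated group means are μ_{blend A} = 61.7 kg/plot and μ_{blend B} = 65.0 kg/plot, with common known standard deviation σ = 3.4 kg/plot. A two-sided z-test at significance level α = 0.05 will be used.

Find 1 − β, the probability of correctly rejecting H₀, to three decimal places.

Power ≈ 0.799

Standardized effect: d = |μ_{blend A} − μ_{blend B}| / σ = |61.7 − 65.0| / 3.4 = 0.9706
Noncentrality parameter: λ = d / √(1/n₁ + 1/n₂) = 0.9706 / √(1/23 + 1/13) = 2.7972
Critical value for a two-sided test at α = 0.05: z_{α/2} = 1.960.
Power = Φ(λ − 1.960) + Φ(−λ − 1.960) = Φ(0.837) + Φ(-4.757) = 0.7988 + 0.0000 = 0.7988.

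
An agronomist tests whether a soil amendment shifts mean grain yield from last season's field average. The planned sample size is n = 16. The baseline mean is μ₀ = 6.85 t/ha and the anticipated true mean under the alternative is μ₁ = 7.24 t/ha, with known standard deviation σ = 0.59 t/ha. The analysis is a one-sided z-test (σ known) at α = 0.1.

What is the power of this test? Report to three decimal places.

Power ≈ 0.913

Standardized effect: d = |μ₁ − μ₀| / σ = |7.24 − 6.85| / 0.59 = 0.6610
Noncentrality parameter: δ = d·√n = 0.6610 × √16 = 2.6441
Critical value for a one-sided test at α = 0.1: z_α = 1.282.
Power = P(Z > 1.282 − δ) = Φ(1.363) = 0.9135.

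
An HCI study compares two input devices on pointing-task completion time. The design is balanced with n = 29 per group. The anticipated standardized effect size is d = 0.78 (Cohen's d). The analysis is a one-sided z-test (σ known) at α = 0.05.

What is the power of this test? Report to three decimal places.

Noncentrality parameter: δ = d·√(n/2) = 0.78 × √(29/2) = 2.9702
One-sided α = 0.05 → critical value z_{0.05} = 1.645.
Power = P(Z > 1.645 − δ) = Φ(1.325) = 0.9075.

Power ≈ 0.907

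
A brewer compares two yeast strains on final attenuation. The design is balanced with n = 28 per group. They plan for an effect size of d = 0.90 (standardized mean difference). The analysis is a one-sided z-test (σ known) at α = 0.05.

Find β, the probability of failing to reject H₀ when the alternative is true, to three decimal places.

β ≈ 0.042

Noncentrality parameter: λ = d·√(n/2) = 0.90 × √(28/2) = 3.3675
Critical value for a one-sided test at α = 0.05: z_α = 1.645.
Power = Φ(λ − 1.645) = Φ(1.723) = 0.9575.
Type II error: β = 1 − power = 1 − 0.9575 = 0.0425.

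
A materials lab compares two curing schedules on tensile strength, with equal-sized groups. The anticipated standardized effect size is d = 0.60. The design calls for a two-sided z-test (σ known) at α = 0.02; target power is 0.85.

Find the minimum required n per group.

For power 0.85 need Φ(δ − z_{0.01}) = 0.85, so δ = z_{0.01} + z_{0.15} = 2.326 + 1.036 = 3.363.
(The Φ(−δ − z_{α/2}) term is vanishingly small for δ > 0 and is dropped in the standard sample-size formula.)
δ = d·√(n/2) ⇒ n = 2(δ/d)² = 2 × (3.363 / 0.60)² = 62.82.
Round up to the next whole unit.

n = 63 per group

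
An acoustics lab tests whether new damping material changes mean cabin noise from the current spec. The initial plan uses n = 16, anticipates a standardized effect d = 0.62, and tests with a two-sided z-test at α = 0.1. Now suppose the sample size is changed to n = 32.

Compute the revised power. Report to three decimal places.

Power ≈ 0.969

With n = 32: δ = d·√n = 0.62 × √32 = 3.5072. Critical value z_{0.05} = 1.645.
Revised power = Φ(δ − 1.645) + Φ(−δ − 1.645) = Φ(1.862) + Φ(-5.152) = 0.9687 + 0.0000 = 0.9687.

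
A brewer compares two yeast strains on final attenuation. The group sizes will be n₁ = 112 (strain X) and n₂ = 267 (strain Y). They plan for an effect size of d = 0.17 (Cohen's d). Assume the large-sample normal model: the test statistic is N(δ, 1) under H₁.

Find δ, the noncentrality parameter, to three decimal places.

The noncentrality parameter scales effect size by the design's sample-size factor: δ = d / √(1/n₁ + 1/n₂) = 0.17 / √(1/112 + 1/267) = 1.5101

δ ≈ 1.510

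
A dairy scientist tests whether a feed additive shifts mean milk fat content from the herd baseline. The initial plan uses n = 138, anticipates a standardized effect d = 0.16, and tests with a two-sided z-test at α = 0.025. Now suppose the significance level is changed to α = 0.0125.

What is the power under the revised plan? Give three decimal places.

Power ≈ 0.268

δ = d·√n = 0.16 × √138 = 1.8796 (unchanged). New critical value: z_{0.0063} = 2.498.
Revised power = Φ(δ − 2.498) + Φ(−δ − 2.498) = Φ(-0.618) + Φ(-4.377) = 0.2682 + 0.0000 = 0.2683.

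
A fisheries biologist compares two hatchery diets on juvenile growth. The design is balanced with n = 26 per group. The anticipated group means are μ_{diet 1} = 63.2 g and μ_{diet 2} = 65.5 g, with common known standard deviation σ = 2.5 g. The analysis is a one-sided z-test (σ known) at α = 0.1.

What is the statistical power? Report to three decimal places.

Standardized effect: d = |μ_{diet 1} − μ_{diet 2}| / σ = |63.2 − 65.5| / 2.5 = 0.9200
Noncentrality parameter: λ = d·√(n/2) = 0.9200 × √(26/2) = 3.3171
Critical value for a one-sided test at α = 0.1: z_α = 1.282.
Power = Φ(λ − 1.282) = Φ(2.036) = 0.9791.

Power ≈ 0.979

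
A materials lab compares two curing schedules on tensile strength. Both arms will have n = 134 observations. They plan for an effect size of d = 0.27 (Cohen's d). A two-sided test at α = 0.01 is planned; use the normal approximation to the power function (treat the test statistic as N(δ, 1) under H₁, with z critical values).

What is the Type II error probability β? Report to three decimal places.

Noncentrality parameter: δ = d·√(n/2) = 0.27 × √(134/2) = 2.2100
Two-sided α = 0.01 → critical value z_{0.005} = 2.576.
Power = Φ(δ − 2.576) + Φ(−δ − 2.576) = Φ(-0.366) + Φ(-4.786) = 0.3573 + 0.0000 = 0.3573.
Type II error: β = 1 − power = 1 − 0.3573 = 0.6427.

β ≈ 0.643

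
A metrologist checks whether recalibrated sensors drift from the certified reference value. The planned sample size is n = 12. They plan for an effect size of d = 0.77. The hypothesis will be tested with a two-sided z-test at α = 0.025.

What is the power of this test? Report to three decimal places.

Noncentrality parameter: δ = d·√n = 0.77 × √12 = 2.6674
Critical value for a two-sided test at α = 0.025: z_{α/2} = 2.241.
Power = Φ(δ − 2.241) + Φ(−δ − 2.241) = Φ(0.426) + Φ(-4.909) = 0.6649 + 0.0000 = 0.6649.

Power ≈ 0.665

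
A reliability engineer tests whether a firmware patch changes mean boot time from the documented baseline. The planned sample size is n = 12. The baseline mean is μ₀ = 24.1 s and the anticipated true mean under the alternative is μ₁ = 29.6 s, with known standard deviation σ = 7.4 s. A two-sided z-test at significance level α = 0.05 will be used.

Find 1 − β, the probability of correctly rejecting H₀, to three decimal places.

Standardized effect: d = |μ₁ − μ₀| / σ = |29.6 − 24.1| / 7.4 = 0.7432
Noncentrality parameter: δ = d·√n = 0.7432 × √12 = 2.5747
Critical value for a two-sided test at α = 0.05: z_{α/2} = 1.960.
Power = Φ(δ − 1.960) + Φ(−δ − 1.960) = Φ(0.615) + Φ(-4.535) = 0.7306 + 0.0000 = 0.7306.

Power ≈ 0.731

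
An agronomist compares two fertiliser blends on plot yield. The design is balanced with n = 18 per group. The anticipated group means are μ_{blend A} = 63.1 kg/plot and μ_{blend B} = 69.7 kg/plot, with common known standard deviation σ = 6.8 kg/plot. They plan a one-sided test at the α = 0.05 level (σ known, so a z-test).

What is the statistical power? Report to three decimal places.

Power ≈ 0.897

Standardized effect: d = |μ_{blend A} − μ_{blend B}| / σ = |63.1 − 69.7| / 6.8 = 0.9706
Noncentrality parameter: δ = d·√(n/2) = 0.9706 × √(18/2) = 2.9118
One-sided α = 0.05 → critical value z_{0.05} = 1.645.
Power = P(Z > 1.645 − δ) = Φ(1.267) = 0.8974.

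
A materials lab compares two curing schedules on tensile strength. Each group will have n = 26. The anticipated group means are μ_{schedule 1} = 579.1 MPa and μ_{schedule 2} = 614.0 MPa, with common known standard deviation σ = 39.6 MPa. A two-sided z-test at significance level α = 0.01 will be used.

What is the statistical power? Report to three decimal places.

Standardized effect: d = |μ_{schedule 1} − μ_{schedule 2}| / σ = |579.1 − 614.0| / 39.6 = 0.8813
Noncentrality parameter: δ = d·√(n/2) = 0.8813 × √(26/2) = 3.1776
Two-sided α = 0.01 → critical value z_{0.005} = 2.576.
Power = Φ(δ − 2.576) + Φ(−δ − 2.576) = Φ(0.602) + Φ(-5.753) = 0.7263 + 0.0000 = 0.7263.

Power ≈ 0.726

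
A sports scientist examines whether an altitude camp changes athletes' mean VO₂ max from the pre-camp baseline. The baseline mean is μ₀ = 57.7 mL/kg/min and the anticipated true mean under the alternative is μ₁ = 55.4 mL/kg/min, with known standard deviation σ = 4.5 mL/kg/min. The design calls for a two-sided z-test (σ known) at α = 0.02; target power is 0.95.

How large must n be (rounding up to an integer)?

Standardized effect: d = |μ₁ − μ₀| / σ = |55.4 − 57.7| / 4.5 = 0.5111
For power 0.95 need Φ(δ − z_{0.01}) = 0.95, so δ = z_{0.01} + z_{0.05} = 2.326 + 1.645 = 3.971.
(For δ > 0 the lower-tail rejection region contributes negligibly to power, so the one-term inversion is standard.)
δ = d·√n ⇒ n = (δ/d)² = (3.971 / 0.5111)² = 60.37.
Rounding up, n = 61.

n = 61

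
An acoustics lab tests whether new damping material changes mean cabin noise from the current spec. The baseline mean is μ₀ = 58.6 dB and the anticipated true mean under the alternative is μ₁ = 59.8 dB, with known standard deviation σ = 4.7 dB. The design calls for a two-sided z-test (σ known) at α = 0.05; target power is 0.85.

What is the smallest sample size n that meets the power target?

n = 138

Standardized effect: d = |μ₁ − μ₀| / σ = |59.8 − 58.6| / 4.7 = 0.2553
Set Φ(δ − 1.960) = 0.85; then δ − 1.960 = Φ⁻¹(0.85) = 1.036, giving δ = 2.996.
(Ignoring the negligible lower-tail rejection probability gives the usual closed-form inversion.)
δ = d·√n ⇒ n = (δ/d)² = (2.996 / 0.2553)² = 137.73.
Rounding up, n = 138.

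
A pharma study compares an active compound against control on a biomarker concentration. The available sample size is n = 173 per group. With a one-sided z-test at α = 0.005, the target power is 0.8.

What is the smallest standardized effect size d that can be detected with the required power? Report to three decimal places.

Need Φ(δ − 2.576) = 0.8, so δ = 2.576 + 0.842 = 3.417.
δ = d·√(n/2) ⇒ d = δ/√(n/2) = 3.417/√(173/2) = 0.3674.

d ≈ 0.367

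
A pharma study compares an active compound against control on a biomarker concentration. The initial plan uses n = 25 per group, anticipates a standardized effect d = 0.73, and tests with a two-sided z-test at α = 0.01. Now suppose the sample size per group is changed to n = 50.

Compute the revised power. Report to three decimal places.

With n = 50 per group: δ = d·√(n/2) = 0.73 × √(50/2) = 3.6500. Critical value z_{0.005} = 2.576.
Revised power = Φ(δ − 2.576) + Φ(−δ − 2.576) = Φ(1.074) + Φ(-6.226) = 0.8586 + 0.0000 = 0.8586.

Power ≈ 0.859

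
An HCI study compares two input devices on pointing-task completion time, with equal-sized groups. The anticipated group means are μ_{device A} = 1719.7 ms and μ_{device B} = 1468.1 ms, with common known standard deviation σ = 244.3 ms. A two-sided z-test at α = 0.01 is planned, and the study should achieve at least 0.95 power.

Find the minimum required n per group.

Standardized effect: d = |μ_{device A} − μ_{device B}| / σ = |1719.7 − 1468.1| / 244.3 = 1.0299
For power 0.95 need Φ(δ − z_{0.005}) = 0.95, so δ = z_{0.005} + z_{0.05} = 2.576 + 1.645 = 4.221.
(The Φ(−δ − z_{α/2}) term is vanishingly small for δ > 0 and is dropped in the standard sample-size formula.)
δ = d·√(n/2) ⇒ n = 2(δ/d)² = 2 × (4.221 / 1.0299)² = 33.59.
Round up to the next whole unit.

n = 34 per group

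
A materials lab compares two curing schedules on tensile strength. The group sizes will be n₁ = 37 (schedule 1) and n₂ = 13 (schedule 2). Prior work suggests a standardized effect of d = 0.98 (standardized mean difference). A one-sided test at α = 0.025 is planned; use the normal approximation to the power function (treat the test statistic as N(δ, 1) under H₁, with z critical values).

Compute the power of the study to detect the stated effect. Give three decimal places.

Noncentrality parameter: δ = d / √(1/n₁ + 1/n₂) = 0.98 / √(1/37 + 1/13) = 3.0396
One-sided α = 0.025 → critical value z_{0.025} = 1.960.
Power = P(Z > 1.960 − δ) = Φ(1.080) = 0.8598.

Power ≈ 0.860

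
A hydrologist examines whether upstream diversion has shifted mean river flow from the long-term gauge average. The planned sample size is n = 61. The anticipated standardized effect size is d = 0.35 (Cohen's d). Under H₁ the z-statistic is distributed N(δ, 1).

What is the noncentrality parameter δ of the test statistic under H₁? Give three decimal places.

The noncentrality parameter scales effect size by the design's sample-size factor: δ = d·√n = 0.35 × √61 = 2.7336

δ ≈ 2.734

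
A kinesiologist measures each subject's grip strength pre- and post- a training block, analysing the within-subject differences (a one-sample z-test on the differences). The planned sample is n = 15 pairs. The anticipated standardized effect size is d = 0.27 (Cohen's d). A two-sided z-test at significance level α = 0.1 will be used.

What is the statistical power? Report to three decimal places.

Noncentrality parameter: δ = d·√n = 0.27 × √15 = 1.0457
Two-sided α = 0.1 → critical value z_{0.05} = 1.645.
Power = Φ(δ − 1.645) + Φ(−δ − 1.645) = Φ(-0.599) + Φ(-2.691) = 0.2745 + 0.0036 = 0.2781.

Power ≈ 0.278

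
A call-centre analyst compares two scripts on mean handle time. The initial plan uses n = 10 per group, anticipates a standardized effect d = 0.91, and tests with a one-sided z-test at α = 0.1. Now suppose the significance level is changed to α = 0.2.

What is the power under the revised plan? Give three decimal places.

δ = d·√(n/2) = 0.91 × √(10/2) = 2.0348 (unchanged). New critical value: z_{0.2} = 0.842.
Revised power = P(Z > 0.842 − δ) = Φ(1.193) = 0.8836.

Power ≈ 0.884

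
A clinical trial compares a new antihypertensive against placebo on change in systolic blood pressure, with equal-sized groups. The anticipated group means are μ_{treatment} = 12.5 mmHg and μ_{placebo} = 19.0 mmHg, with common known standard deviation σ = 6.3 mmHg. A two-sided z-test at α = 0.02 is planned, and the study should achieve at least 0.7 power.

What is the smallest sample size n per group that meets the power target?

n = 16 per group

Standardized effect: d = |μ_{treatment} − μ_{placebo}| / σ = |12.5 − 19.0| / 6.3 = 1.0317
Set Φ(δ − 2.326) = 0.7; then δ − 2.326 = Φ⁻¹(0.7) = 0.524, giving δ = 2.851.
(For δ > 0 the lower-tail rejection region contributes negligibly to power, so the one-term inversion is standard.)
δ = d·√(n/2) ⇒ n = 2(δ/d)² = 2 × (2.851 / 1.0317)² = 15.27.
Rounding up, n = 16 per group.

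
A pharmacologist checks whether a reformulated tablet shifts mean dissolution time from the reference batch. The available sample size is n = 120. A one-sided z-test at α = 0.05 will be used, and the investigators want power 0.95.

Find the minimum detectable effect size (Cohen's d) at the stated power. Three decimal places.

Need Φ(δ − 1.645) = 0.95, so δ = 1.645 + 1.645 = 3.290.
δ = d·√n ⇒ d = δ/√n = 3.290/√120 = 0.3003.

d ≈ 0.300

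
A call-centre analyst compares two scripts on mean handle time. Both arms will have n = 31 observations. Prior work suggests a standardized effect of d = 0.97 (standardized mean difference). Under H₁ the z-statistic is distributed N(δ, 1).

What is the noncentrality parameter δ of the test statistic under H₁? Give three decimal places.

δ ≈ 3.819

The noncentrality parameter scales effect size by the design's sample-size factor: δ = d·√(n/2) = 0.97 × √(31/2) = 3.8189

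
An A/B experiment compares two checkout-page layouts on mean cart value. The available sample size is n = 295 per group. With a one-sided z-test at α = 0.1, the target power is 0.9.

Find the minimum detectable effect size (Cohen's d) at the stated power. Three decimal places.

Required noncentrality: δ = z_{0.1} + z_{0.10} = 1.282 + 1.282 = 2.563.
δ = d·√(n/2) ⇒ d = δ/√(n/2) = 2.563/√(295/2) = 0.2110.

d ≈ 0.211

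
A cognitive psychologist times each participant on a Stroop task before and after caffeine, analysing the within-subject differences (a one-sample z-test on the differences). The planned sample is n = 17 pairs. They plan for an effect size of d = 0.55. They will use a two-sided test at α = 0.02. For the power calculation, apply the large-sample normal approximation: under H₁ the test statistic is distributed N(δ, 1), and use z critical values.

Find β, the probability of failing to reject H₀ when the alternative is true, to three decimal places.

β ≈ 0.523

Noncentrality parameter: δ = d·√n = 0.55 × √17 = 2.2677
Critical value for a two-sided test at α = 0.02: z_{α/2} = 2.326.
Power = Φ(δ − 2.326) + Φ(−δ − 2.326) = Φ(-0.059) + Φ(-4.594) = 0.4766 + 0.0000 = 0.4766.
Type II error: β = 1 − power = 1 − 0.4766 = 0.5234.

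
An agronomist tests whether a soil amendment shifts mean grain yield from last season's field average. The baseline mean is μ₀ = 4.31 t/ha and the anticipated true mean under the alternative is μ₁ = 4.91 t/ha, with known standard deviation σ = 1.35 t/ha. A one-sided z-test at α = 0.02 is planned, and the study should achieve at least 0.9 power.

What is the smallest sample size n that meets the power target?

n = 57

Standardized effect: d = |μ₁ − μ₀| / σ = |4.91 − 4.31| / 1.35 = 0.4444
For power 0.9 need Φ(δ − z_{0.02}) = 0.9, so δ = z_{0.02} + z_{0.10} = 2.054 + 1.282 = 3.335.
δ = d·√n ⇒ n = (δ/d)² = (3.335 / 0.4444)² = 56.32.
Round up to the next whole unit.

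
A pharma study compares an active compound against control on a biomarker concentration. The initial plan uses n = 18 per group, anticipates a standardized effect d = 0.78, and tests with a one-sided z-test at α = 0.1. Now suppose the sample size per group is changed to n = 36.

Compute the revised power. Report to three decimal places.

Power ≈ 0.979

With n = 36 per group: δ = d·√(n/2) = 0.78 × √(36/2) = 3.3093. Critical value z_{0.1} = 1.282.
Revised power = P(Z > 1.282 − δ) = Φ(2.028) = 0.9787.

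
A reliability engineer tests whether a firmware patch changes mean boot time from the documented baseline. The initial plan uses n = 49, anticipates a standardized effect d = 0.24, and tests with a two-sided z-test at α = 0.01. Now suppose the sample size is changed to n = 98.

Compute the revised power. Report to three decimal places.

With n = 98: δ = d·√n = 0.24 × √98 = 2.3759. Critical value z_{0.005} = 2.576.
Revised power = Φ(δ − 2.576) + Φ(−δ − 2.576) = Φ(-0.200) + Φ(-4.952) = 0.4208 + 0.0000 = 0.4208.

Power ≈ 0.421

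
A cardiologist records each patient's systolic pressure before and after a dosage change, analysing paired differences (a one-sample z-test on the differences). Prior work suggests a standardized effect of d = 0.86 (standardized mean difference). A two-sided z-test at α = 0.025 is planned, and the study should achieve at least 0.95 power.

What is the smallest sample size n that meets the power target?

n = 21

Set Φ(δ − 2.241) = 0.95; then δ − 2.241 = Φ⁻¹(0.95) = 1.645, giving δ = 3.886.
(The Φ(−δ − z_{α/2}) term is vanishingly small for δ > 0 and is dropped in the standard sample-size formula.)
δ = d·√n ⇒ n = (δ/d)² = (3.886 / 0.86)² = 20.42.
Rounding up, n = 21.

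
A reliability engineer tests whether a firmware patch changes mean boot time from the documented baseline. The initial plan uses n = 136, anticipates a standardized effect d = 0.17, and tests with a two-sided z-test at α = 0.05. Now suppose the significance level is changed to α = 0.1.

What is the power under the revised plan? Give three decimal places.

Power ≈ 0.632

δ = d·√n = 0.17 × √136 = 1.9825 (unchanged). New critical value: z_{0.05} = 1.645.
Revised power = Φ(δ − 1.645) + Φ(−δ − 1.645) = Φ(0.338) + Φ(-3.627) = 0.6322 + 0.0001 = 0.6323.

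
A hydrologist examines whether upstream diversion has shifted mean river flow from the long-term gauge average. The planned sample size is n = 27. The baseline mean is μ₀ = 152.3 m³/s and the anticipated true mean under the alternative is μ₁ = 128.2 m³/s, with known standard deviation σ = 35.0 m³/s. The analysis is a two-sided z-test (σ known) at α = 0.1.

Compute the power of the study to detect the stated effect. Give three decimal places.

Power ≈ 0.973

Standardized effect: d = |μ₁ − μ₀| / σ = |128.2 − 152.3| / 35.0 = 0.6886
Noncentrality parameter: δ = d·√n = 0.6886 × √27 = 3.5779
Critical value for a two-sided test at α = 0.1: z_{α/2} = 1.645.
Power = Φ(δ − 1.645) + Φ(−δ − 1.645) = Φ(1.933) + Φ(-5.223) = 0.9734 + 0.0000 = 0.9734.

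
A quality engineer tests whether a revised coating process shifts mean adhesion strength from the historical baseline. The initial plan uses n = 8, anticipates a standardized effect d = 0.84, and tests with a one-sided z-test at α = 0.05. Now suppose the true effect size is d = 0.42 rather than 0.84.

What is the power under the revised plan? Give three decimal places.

With d = 0.42: δ = d·√n = 0.42 × √8 = 1.1879. Critical value z_{0.05} = 1.645.
Revised power = P(Z > 1.645 − δ) = Φ(-0.457) = 0.3239.

Power ≈ 0.324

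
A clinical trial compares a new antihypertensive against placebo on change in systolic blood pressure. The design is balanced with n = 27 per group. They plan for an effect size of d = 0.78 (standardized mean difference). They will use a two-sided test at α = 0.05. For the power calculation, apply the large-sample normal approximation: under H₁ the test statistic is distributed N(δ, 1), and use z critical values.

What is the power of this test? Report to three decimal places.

Noncentrality parameter: δ = d·√(n/2) = 0.78 × √(27/2) = 2.8659
Critical value for a two-sided test at α = 0.05: z_{α/2} = 1.960.
Power = Φ(δ − 1.960) + Φ(−δ − 1.960) = Φ(0.906) + Φ(-4.826) = 0.8175 + 0.0000 = 0.8175.

Power ≈ 0.818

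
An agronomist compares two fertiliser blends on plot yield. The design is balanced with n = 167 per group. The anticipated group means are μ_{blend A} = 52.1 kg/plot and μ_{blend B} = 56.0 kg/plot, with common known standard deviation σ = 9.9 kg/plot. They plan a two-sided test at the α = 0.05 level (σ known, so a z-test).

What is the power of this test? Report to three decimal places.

Power ≈ 0.949

Standardized effect: d = |μ_{blend A} − μ_{blend B}| / σ = |52.1 − 56.0| / 9.9 = 0.3939
Noncentrality parameter: δ = d·√(n/2) = 0.3939 × √(167/2) = 3.5998
Two-sided α = 0.05 → critical value z_{0.025} = 1.960.
Power = Φ(δ − 1.960) + Φ(−δ − 1.960) = Φ(1.640) + Φ(-5.560) = 0.9495 + 0.0000 = 0.9495.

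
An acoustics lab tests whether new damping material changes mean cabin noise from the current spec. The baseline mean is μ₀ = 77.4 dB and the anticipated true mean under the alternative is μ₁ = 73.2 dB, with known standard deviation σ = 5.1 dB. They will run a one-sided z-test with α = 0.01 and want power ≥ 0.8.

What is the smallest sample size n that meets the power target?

n = 15

Standardized effect: d = |μ₁ − μ₀| / σ = |73.2 − 77.4| / 5.1 = 0.8235
For power 0.8 need Φ(δ − z_{0.01}) = 0.8, so δ = z_{0.01} + z_{0.20} = 2.326 + 0.842 = 3.168.
δ = d·√n ⇒ n = (δ/d)² = (3.168 / 0.8235)² = 14.80.
Round up to the next whole unit.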